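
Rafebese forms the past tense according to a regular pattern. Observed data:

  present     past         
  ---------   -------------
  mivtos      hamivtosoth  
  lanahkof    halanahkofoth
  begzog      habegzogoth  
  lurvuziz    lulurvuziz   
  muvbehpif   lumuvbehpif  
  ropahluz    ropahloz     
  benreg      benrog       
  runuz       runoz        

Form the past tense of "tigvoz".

lanahkof and muvbehpif both end in -f yet inflect differently (halanahkofoth, lumuvbehpif), so the final letter is not what conditions the rule; the last vowel is.
"tigvoz" has last vowel 'o'. The stems whose last vowel is 'o' (mivtos → hamivtosoth, lanahkof → halanahkofoth, begzog → habegzogoth) add ha- … -oth around the stem.
The other patterns: stems whose last vowel is 'i' add the prefix lu-; stems whose last vowel is 'e' or 'u' change the last vowel to 'o'.
So tigvoz → hatigvozoth.

hatigvozoth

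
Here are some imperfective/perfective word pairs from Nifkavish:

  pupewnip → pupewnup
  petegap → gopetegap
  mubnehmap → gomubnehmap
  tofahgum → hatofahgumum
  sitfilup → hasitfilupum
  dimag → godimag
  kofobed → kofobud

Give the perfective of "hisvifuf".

hahisvifufum

"hisvifuf" has last vowel 'u'. The stems whose last vowel is 'u' (tofahgum → hatofahgumum, sitfilup → hasitfilupum) add ha- … -um around the stem.
The other patterns: stems whose last vowel is 'e' or 'i' change the last vowel to 'u'; stems whose last vowel is 'a' add the prefix go-.
So hisvifuf → hahisvifufum.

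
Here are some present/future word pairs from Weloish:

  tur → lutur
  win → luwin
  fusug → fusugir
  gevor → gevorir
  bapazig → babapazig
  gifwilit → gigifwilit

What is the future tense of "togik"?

tur and gevor both end in -r yet inflect differently (lutur, gevorir), so the final letter is not what conditions the rule; the number of vowels is.
"togik" has 2 vowels. The stems with 2 vowels (fusug → fusugir, gevor → gevorir) add -ir.
The other patterns: stems with 1 vowel add the prefix lu-; stems with 3 vowels repeat the first consonant+vowel as a prefix.
So togik → togikir.

togikir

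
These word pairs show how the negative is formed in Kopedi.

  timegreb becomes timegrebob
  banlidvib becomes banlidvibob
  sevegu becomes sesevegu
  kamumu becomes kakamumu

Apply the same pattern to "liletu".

lililetu

timegreb and sevegu both have 3 vowels yet inflect differently (timegrebob, sesevegu), so the number of vowels is not what conditions the rule; the final letter is.
"liletu" ends in -u. The stems ending in -u (sevegu → sesevegu, kamumu → kakamumu) repeat the first consonant+vowel as a prefix.
So liletu → lililetu.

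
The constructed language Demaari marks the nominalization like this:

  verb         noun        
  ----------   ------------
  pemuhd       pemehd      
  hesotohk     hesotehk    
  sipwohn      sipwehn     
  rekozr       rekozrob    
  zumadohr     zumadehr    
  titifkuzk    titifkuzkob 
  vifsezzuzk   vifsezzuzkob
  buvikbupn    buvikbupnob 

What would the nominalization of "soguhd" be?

sogehd

"soguhd" has second-to-last letter 'h'. The stems whose second-to-last letter is 'h' (hesotohk → hesotehk, pemuhd → pemehd, zumadohr → zumadehr) change the last vowel to 'e'.
So soguhd → sogehd.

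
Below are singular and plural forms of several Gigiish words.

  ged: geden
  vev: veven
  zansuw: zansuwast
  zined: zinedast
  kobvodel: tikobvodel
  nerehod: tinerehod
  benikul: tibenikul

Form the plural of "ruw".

ruwen

ged and zined both end in -d yet inflect differently (geden, zinedast), so the final letter is not what conditions the rule; the number of vowels is.
"ruw" has 1 vowel. The stems with 1 vowel (ged → geden, vev → veven) add -en.
The other patterns: stems with 2 vowels add -ast; stems with 3 vowels add the prefix ti-.
So ruw → ruwen.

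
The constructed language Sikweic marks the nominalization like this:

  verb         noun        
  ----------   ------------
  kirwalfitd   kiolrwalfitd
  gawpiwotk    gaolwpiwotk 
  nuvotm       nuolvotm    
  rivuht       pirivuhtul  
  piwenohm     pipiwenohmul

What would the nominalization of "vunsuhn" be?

pivunsuhnul

"vunsuhn" has second-to-last letter 'h'. The stems whose second-to-last letter is 'h' (rivuht → pirivuhtul, piwenohm → pipiwenohmul) add pi- … -ul around the stem.
So vunsuhn → pivunsuhnul.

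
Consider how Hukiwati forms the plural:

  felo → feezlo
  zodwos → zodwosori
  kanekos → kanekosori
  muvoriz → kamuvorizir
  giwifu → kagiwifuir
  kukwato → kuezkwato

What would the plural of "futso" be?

fueztso

kukwato and zodwos both have last vowel 'o' yet inflect differently (kuezkwato, zodwosori), so the last vowel is not what conditions the rule; the final letter is.
"futso" ends in -o. The stems ending in -o (kukwato → kuezkwato, felo → feezlo) insert -ez- after the first vowel.
The other patterns: stems ending in -s add -ori; stems ending in -u or -z add ka- … -ir around the stem.
So futso → fueztso.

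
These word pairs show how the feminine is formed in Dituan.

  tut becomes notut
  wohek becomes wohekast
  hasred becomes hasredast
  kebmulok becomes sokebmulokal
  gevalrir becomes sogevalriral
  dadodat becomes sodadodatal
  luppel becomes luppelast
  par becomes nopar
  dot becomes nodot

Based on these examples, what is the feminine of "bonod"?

wohek and kebmulok both end in -k yet inflect differently (wohekast, sokebmulokal), so the final letter is not what conditions the rule; the number of vowels is.
"bonod" has 2 vowels. The stems with 2 vowels (luppel → luppelast, hasred → hasredast, wohek → wohekast) add -ast.
So bonod → bonodast.

bonodast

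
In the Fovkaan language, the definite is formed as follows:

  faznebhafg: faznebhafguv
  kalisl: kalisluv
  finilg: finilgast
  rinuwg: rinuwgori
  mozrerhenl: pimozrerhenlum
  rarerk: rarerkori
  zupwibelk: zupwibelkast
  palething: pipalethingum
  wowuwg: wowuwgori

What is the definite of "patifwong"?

pipatifwongum

"patifwong" has second-to-last letter 'n'. The stems whose second-to-last letter is 'n' (mozrerhenl → pimozrerhenlum, palething → pipalethingum) add pi- … -um around the stem.
So patifwong → pipatifwongum.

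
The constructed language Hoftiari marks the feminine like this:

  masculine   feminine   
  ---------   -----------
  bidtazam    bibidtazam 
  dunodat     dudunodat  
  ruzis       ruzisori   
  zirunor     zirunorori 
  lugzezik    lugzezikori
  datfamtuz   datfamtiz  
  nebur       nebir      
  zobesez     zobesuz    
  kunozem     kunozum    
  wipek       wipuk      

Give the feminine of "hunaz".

"hunaz" has last vowel 'a'. The stems whose last vowel is 'a' (bidtazam → bibidtazam, dunodat → dudunodat) repeat the first consonant+vowel as a prefix.
The other patterns: stems whose last vowel is 'i' or 'o' add -ori; stems whose last vowel is 'u' change the last vowel to 'i'; stems whose last vowel is 'e' change the last vowel to 'u'.
So hunaz → huhunaz.

huhunaz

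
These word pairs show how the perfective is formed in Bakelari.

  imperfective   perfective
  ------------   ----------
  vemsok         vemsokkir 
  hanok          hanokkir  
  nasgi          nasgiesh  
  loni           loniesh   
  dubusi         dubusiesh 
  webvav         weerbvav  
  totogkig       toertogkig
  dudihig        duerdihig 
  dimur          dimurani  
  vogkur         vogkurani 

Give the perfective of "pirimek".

pirimekkir

nasgi and totogkig both have last vowel 'i' yet inflect differently (nasgiesh, toertogkig), so the last vowel is not what conditions the rule; the final letter is.
"pirimek" ends in -k. The stems ending in -k (vemsok → vemsokkir, hanok → hanokkir) double the final consonant and add -ir.
So pirimek → pirimekkir.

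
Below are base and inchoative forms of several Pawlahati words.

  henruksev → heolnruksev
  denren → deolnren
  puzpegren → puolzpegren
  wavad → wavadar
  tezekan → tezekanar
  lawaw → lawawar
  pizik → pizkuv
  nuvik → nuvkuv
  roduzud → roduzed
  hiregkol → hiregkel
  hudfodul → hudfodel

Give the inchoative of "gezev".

geolzev

denren and tezekan both end in -n yet inflect differently (deolnren, tezekanar), so the final letter is not what conditions the rule; the last vowel is.
"gezev" has last vowel 'e'. The stems whose last vowel is 'e' (henruksev → heolnruksev, denren → deolnren, puzpegren → puolzpegren) insert -ol- after the first vowel.
The other patterns: stems whose last vowel is 'a' add -ar; stems whose last vowel is 'i' delete the last vowel and add -uv; stems whose last vowel is 'o' or 'u' change the last vowel to 'e'.
So gezev → geolzev.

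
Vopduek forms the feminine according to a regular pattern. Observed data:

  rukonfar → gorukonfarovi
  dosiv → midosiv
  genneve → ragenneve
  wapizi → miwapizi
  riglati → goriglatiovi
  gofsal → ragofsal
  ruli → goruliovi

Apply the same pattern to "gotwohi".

ragotwohi

ruli and wapizi both end in -i yet inflect differently (goruliovi, miwapizi), so the final letter is not what conditions the rule; the first letter is.
"gotwohi" begins with g-. The stems beginning with g- (genneve → ragenneve, gofsal → ragofsal) add the prefix ra-.
The other patterns: stems beginning with r- add go- … -ovi around the stem; stems beginning with d- or w- add the prefix mi-.
So gotwohi → ragotwohi.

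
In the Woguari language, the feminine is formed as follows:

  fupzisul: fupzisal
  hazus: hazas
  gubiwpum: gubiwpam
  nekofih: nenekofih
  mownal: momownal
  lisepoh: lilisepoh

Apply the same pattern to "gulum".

gulam

"gulum" has last vowel 'u'. The stems whose last vowel is 'u' (fupzisul → fupzisal, hazus → hazas, gubiwpum → gubiwpam) change the last vowel to 'a'.
So gulum → gulam.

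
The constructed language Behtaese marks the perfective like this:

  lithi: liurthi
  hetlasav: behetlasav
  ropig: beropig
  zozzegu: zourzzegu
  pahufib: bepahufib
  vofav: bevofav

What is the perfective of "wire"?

pahufib and lithi both have last vowel 'i' yet inflect differently (bepahufib, liurthi), so the last vowel is not what conditions the rule; whether the stem ends in a vowel or a consonant is.
"wire" ends in a vowel. The stems ending in a vowel (lithi → liurthi, zozzegu → zourzzegu) insert -ur- after the first vowel.
The other pattern: stems ending in a consonant add the prefix be-.
So wire → wiurre.

wiurre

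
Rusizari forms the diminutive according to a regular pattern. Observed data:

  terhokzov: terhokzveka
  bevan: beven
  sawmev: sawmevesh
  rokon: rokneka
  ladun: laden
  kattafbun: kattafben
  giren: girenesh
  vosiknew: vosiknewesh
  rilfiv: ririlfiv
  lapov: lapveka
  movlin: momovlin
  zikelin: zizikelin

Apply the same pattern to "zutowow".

bevan and giren both end in -n yet inflect differently (beven, girenesh), so the final letter is not what conditions the rule; the last vowel is.
"zutowow" has last vowel 'o'. The stems whose last vowel is 'o' (terhokzov → terhokzveka, lapov → lapveka, rokon → rokneka) delete the last vowel and add -eka.
The other patterns: stems whose last vowel is 'a' or 'u' change the last vowel to 'e'; stems whose last vowel is 'e' add -esh; stems whose last vowel is 'i' repeat the first consonant+vowel as a prefix.
So zutowow → zutowweka.

zutowweka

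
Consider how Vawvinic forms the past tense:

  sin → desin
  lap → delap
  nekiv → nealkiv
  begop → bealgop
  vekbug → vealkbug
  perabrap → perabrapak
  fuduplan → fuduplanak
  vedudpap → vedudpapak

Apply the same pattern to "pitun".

lap and begop both end in -p yet inflect differently (delap, bealgop), so the final letter is not what conditions the rule; the number of vowels is.
"pitun" has 2 vowels. The stems with 2 vowels (nekiv → nealkiv, begop → bealgop, vekbug → vealkbug) insert -al- after the first vowel.
So pitun → pialtun.

pialtun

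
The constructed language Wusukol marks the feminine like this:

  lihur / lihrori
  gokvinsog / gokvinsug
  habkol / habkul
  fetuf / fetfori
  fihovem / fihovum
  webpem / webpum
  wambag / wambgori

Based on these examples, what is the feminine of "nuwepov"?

nuwepuv

"nuwepov" has last vowel 'o'. The stems whose last vowel is 'o' (gokvinsog → gokvinsug, habkol → habkul) change the last vowel to 'u'.
The other pattern: stems whose last vowel is 'a' or 'u' delete the last vowel and add -ori.
So nuwepov → nuwepuv.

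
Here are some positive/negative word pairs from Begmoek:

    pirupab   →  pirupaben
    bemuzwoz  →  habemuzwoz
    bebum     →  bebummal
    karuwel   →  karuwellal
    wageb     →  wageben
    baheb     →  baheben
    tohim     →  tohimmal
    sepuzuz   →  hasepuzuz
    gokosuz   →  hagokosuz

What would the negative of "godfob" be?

baheb and karuwel both have last vowel 'e' yet inflect differently (baheben, karuwellal), so the last vowel is not what conditions the rule; the final letter is.
"godfob" ends in -b. The stems ending in -b (pirupab → pirupaben, baheb → baheben, wageb → wageben) add -en.
The other patterns: stems ending in -z add the prefix ha-; stems ending in -l or -m double the final consonant and add -al.
So godfob → godfoben.

godfoben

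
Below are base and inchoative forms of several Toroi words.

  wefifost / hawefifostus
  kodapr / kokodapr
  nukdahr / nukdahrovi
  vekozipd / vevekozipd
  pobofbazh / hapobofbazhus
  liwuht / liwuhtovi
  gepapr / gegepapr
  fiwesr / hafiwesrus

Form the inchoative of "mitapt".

mimitapt

"mitapt" has second-to-last letter 'p'. The stems whose second-to-last letter is 'p' (vekozipd → vevekozipd, kodapr → kokodapr, gepapr → gegepapr) repeat the first consonant+vowel as a prefix.
The other patterns: stems whose second-to-last letter is 'h' add -ovi; stems whose second-to-last letter is 's' or 'z' add ha- … -us around the stem.
So mitapt → mimitapt.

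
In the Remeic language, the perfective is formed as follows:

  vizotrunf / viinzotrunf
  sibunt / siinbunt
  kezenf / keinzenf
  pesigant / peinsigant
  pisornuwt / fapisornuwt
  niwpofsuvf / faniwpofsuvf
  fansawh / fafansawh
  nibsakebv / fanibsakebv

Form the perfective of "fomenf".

sibunt and pisornuwt both end in -t yet inflect differently (siinbunt, fapisornuwt), so the final letter is not what conditions the rule; the second-to-last letter is.
"fomenf" has second-to-last letter 'n'. The stems whose second-to-last letter is 'n' (vizotrunf → viinzotrunf, sibunt → siinbunt, kezenf → keinzenf) insert -in- after the first vowel.
The other pattern: stems whose second-to-last letter is 'b', 'v' or 'w' add the prefix fa-.
So fomenf → foinmenf.

foinmenf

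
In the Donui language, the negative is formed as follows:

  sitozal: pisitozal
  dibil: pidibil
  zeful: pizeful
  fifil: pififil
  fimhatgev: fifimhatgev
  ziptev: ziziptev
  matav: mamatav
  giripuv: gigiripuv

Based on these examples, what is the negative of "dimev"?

sitozal and matav both have last vowel 'a' yet inflect differently (pisitozal, mamatav), so the last vowel is not what conditions the rule; the final letter is.
"dimev" ends in -v. The stems ending in -v (fimhatgev → fifimhatgev, ziptev → ziziptev, matav → mamatav) repeat the first consonant+vowel as a prefix.
The other pattern: stems ending in -l add the prefix pi-.
So dimev → didimev.

didimev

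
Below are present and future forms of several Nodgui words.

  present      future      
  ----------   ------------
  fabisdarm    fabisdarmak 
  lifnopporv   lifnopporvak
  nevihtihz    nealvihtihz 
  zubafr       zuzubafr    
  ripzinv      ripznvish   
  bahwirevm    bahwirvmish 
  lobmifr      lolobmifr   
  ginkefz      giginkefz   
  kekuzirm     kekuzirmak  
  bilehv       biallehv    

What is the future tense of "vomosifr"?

ginkefz and nevihtihz both end in -z yet inflect differently (giginkefz, nealvihtihz), so the final letter is not what conditions the rule; the second-to-last letter is.
"vomosifr" has second-to-last letter 'f'. The stems whose second-to-last letter is 'f' (lobmifr → lolobmifr, zubafr → zuzubafr, ginkefz → giginkefz) repeat the first consonant+vowel as a prefix.
So vomosifr → vovomosifr.

vovomosifr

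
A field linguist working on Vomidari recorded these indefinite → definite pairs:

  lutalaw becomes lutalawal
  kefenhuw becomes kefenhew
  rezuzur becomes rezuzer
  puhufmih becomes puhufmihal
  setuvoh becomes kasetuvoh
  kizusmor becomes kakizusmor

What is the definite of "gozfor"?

"gozfor" has last vowel 'o'. The stems whose last vowel is 'o' (kizusmor → kakizusmor, setuvoh → kasetuvoh) add the prefix ka-.
The other patterns: stems whose last vowel is 'u' change the last vowel to 'e'; stems whose last vowel is 'a' or 'i' add -al.
So gozfor → kagozfor.

kagozfor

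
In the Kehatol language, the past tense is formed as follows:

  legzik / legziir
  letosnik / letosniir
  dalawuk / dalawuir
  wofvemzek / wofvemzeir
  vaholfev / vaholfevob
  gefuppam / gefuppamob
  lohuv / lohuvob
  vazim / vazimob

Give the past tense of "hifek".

"hifek" ends in -k. The stems ending in -k (legzik → legziir, letosnik → letosniir, dalawuk → dalawuir) drop the final letter and add -ir.
So hifek → hifeir.

hifeir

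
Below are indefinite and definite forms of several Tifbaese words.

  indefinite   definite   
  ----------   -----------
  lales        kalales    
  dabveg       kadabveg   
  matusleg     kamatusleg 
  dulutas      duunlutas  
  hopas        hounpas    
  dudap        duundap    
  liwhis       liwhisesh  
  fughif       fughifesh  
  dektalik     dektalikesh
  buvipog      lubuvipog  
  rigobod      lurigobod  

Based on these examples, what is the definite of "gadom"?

lugadom

lales and dulutas both end in -s yet inflect differently (kalales, duunlutas), so the final letter is not what conditions the rule; the last vowel is.
"gadom" has last vowel 'o'. The stems whose last vowel is 'o' (buvipog → lubuvipog, rigobod → lurigobod) add the prefix lu-.
The other patterns: stems whose last vowel is 'e' add the prefix ka-; stems whose last vowel is 'a' insert -un- after the first vowel; stems whose last vowel is 'i' add -esh.
So gadom → lugadom.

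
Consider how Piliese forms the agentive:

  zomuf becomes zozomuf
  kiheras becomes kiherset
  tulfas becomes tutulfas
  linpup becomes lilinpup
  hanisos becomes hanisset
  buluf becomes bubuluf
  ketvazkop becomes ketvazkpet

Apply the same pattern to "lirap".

kiheras and tulfas both end in -s yet inflect differently (kiherset, tutulfas), so the final letter is not what conditions the rule; the number of vowels is.
"lirap" has 2 vowels. The stems with 2 vowels (tulfas → tutulfas, linpup → lilinpup, buluf → bubuluf) repeat the first consonant+vowel as a prefix.
The other pattern: stems with 3 vowels delete the last vowel and add -et.
So lirap → lilirap.

lilirap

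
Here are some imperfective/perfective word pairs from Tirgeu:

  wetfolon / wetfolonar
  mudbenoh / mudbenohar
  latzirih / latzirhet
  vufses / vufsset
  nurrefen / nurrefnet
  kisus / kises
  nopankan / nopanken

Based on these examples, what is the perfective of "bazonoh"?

mudbenoh and latzirih both end in -h yet inflect differently (mudbenohar, latzirhet), so the final letter is not what conditions the rule; the last vowel is.
"bazonoh" has last vowel 'o'. The stems whose last vowel is 'o' (wetfolon → wetfolonar, mudbenoh → mudbenohar) add -ar.
So bazonoh → bazonohar.

bazonohar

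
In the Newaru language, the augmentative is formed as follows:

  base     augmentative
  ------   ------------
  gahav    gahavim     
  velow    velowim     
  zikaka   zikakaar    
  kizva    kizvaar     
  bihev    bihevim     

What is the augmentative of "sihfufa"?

zikaka and gahav both have last vowel 'a' yet inflect differently (zikakaar, gahavim), so the last vowel is not what conditions the rule; the final letter is.
"sihfufa" ends in -a. The stems ending in -a (zikaka → zikakaar, kizva → kizvaar) add -ar.
The other pattern: stems ending in -v or -w add -im.
So sihfufa → sihfufaar.

sihfufaar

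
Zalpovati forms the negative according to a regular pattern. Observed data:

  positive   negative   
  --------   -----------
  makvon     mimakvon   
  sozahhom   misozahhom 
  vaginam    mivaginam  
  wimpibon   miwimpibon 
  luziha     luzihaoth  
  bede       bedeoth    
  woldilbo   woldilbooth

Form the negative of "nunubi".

vaginam and luziha both have last vowel 'a' yet inflect differently (mivaginam, luzihaoth), so the last vowel is not what conditions the rule; whether the stem ends in a vowel or a consonant is.
"nunubi" ends in a vowel. The stems ending in a vowel (bede → bedeoth, luziha → luzihaoth, woldilbo → woldilbooth) add -oth.
The other pattern: stems ending in a consonant add the prefix mi-.
So nunubi → nunubioth.

nunubioth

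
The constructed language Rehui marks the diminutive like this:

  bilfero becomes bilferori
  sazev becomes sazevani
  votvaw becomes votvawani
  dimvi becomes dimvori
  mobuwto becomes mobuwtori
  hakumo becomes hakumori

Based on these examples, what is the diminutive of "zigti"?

zigtori

"zigti" ends in a vowel. The stems ending in a vowel (dimvi → dimvori, bilfero → bilferori, mobuwto → mobuwtori) drop the final letter and add -ori.
The other pattern: stems ending in a consonant add -ani.
So zigti → zigtori.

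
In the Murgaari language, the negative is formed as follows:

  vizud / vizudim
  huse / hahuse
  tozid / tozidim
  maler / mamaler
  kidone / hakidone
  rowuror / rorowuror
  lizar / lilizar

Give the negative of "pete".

maler and kidone both have last vowel 'e' yet inflect differently (mamaler, hakidone), so the last vowel is not what conditions the rule; the final letter is.
"pete" ends in -e. The stems ending in -e (kidone → hakidone, huse → hahuse) add the prefix ha-.
So pete → hapete.

hapete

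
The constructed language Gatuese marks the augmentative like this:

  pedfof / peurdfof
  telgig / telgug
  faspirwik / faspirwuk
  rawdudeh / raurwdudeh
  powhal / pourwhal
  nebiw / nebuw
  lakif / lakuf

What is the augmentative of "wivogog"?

lakif and pedfof both end in -f yet inflect differently (lakuf, peurdfof), so the final letter is not what conditions the rule; the last vowel is.
"wivogog" has last vowel 'o'. The one such stem in the data (pedfof → peurdfof) inserts -ur- after the first vowel (as do rawdudeh, powhal), so the same rule applies.
So wivogog → wiurvogog.

wiurvogog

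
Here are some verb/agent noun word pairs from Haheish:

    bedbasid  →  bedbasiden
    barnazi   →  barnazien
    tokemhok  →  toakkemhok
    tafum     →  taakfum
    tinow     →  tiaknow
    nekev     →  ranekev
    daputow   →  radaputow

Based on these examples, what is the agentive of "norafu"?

tinow and daputow both end in -w yet inflect differently (tiaknow, radaputow), so the final letter is not what conditions the rule; the first letter is.
"norafu" begins with n-. The one such stem in the data (nekev → ranekev) adds the prefix ra-, so the same rule applies.
The other patterns: stems beginning with b- add -en; stems beginning with t- insert -ak- after the first vowel.
So norafu → ranorafu.

ranorafu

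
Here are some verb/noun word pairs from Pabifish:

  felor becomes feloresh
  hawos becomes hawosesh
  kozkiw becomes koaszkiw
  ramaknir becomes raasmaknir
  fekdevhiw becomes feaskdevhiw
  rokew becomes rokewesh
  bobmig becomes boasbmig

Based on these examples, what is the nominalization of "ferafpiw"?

feasrafpiw

kozkiw and rokew both end in -w yet inflect differently (koaszkiw, rokewesh), so the final letter is not what conditions the rule; the last vowel is.
"ferafpiw" has last vowel 'i'. The stems whose last vowel is 'i' (kozkiw → koaszkiw, bobmig → boasbmig, ramaknir → raasmaknir) insert -as- after the first vowel.
The other pattern: stems whose last vowel is 'e' or 'o' add -esh.
So ferafpiw → feasrafpiw.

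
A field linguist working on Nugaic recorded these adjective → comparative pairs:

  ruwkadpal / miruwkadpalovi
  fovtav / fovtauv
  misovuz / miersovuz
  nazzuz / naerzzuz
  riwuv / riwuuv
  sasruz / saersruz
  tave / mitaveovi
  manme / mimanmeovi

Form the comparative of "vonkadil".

mivonkadilovi

riwuv and nazzuz both have last vowel 'u' yet inflect differently (riwuuv, naerzzuz), so the last vowel is not what conditions the rule; the final letter is.
"vonkadil" ends in -l. The one such stem in the data (ruwkadpal → miruwkadpalovi) adds mi- … -ovi around the stem, so the same rule applies.
The other patterns: stems ending in -v drop the final letter and add -uv; stems ending in -z insert -er- after the first vowel.
So vonkadil → mivonkadilovi.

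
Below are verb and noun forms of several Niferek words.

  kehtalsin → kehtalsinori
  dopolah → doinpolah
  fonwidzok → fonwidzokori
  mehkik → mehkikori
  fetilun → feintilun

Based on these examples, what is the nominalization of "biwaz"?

fetilun and kehtalsin both end in -n yet inflect differently (feintilun, kehtalsinori), so the final letter is not what conditions the rule; the last vowel is.
"biwaz" has last vowel 'a'. The one such stem in the data (dopolah → doinpolah) inserts -in- after the first vowel (as does fetilun), so the same rule applies.
So biwaz → biinwaz.

biinwaz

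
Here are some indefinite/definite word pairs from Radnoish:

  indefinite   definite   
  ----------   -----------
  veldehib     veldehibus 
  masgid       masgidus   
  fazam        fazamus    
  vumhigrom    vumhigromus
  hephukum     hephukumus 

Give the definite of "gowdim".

Every pair shown (veldehib → veldehibus, masgid → masgidus, fazam → fazamus, …) follows the same rule: add -us.
So gowdim → gowdimus.

gowdimus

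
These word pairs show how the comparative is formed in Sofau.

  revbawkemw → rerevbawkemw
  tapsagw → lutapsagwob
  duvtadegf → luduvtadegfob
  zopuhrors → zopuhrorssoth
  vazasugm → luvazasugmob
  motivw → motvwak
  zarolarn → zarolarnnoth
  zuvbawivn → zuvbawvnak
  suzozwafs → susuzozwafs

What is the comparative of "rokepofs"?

motivw and tapsagw both end in -w yet inflect differently (motvwak, lutapsagwob), so the final letter is not what conditions the rule; the second-to-last letter is.
"rokepofs" has second-to-last letter 'f'. The one such stem in the data (suzozwafs → susuzozwafs) repeats the first consonant+vowel as a prefix (as does revbawkemw), so the same rule applies.
The other patterns: stems whose second-to-last letter is 'v' delete the last vowel and add -ak; stems whose second-to-last letter is 'g' add lu- … -ob around the stem; stems whose second-to-last letter is 'r' double the final consonant and add -oth.
So rokepofs → rorokepofs.

rorokepofs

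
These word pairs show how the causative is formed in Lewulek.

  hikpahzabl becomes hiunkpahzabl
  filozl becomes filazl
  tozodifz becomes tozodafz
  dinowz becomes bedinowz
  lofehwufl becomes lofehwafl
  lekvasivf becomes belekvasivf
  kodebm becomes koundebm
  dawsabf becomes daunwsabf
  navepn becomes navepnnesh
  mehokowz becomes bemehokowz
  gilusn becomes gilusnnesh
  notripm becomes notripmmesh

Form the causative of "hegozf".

hikpahzabl and lofehwufl both end in -l yet inflect differently (hiunkpahzabl, lofehwafl), so the final letter is not what conditions the rule; the second-to-last letter is.
"hegozf" has second-to-last letter 'z'. The one such stem in the data (filozl → filazl) changes the last vowel to 'a' (as do tozodifz, lofehwufl), so the same rule applies.
So hegozf → hegazf.

hegazf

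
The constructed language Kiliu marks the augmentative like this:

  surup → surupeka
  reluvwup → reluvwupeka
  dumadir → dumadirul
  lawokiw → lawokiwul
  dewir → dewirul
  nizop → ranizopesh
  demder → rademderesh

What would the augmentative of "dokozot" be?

"dokozot" has last vowel 'o'. The one such stem in the data (nizop → ranizopesh) adds ra- … -esh around the stem, so the same rule applies.
So dokozot → radokozotesh.

radokozotesh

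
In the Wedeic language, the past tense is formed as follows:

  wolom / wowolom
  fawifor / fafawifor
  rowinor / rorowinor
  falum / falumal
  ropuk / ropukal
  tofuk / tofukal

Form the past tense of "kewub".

kewubal

wolom and falum both end in -m yet inflect differently (wowolom, falumal), so the final letter is not what conditions the rule; the last vowel is.
"kewub" has last vowel 'u'. The stems whose last vowel is 'u' (falum → falumal, ropuk → ropukal, tofuk → tofukal) add -al.
So kewub → kewubal.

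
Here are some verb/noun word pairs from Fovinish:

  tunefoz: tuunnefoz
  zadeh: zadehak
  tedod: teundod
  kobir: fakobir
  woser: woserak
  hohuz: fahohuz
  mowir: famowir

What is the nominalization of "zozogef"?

zozogefak

"zozogef" has last vowel 'e'. The stems whose last vowel is 'e' (zadeh → zadehak, woser → woserak) add -ak.
The other patterns: stems whose last vowel is 'o' insert -un- after the first vowel; stems whose last vowel is 'i' or 'u' add the prefix fa-.
So zozogef → zozogefak.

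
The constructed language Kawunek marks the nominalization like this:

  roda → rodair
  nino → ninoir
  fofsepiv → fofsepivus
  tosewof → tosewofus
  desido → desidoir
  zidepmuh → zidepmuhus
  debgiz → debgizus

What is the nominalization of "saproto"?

nino and tosewof both have last vowel 'o' yet inflect differently (ninoir, tosewofus), so the last vowel is not what conditions the rule; whether the stem ends in a vowel or a consonant is.
"saproto" ends in a vowel. The stems ending in a vowel (roda → rodair, nino → ninoir, desido → desidoir) add -ir.
So saproto → saprotoir.

saprotoir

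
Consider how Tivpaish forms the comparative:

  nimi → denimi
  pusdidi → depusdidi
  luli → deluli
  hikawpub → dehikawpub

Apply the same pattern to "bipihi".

Every pair shown (nimi → denimi, pusdidi → depusdidi, luli → deluli, …) follows the same rule: add the prefix de-.
So bipihi → debipihi.

debipihi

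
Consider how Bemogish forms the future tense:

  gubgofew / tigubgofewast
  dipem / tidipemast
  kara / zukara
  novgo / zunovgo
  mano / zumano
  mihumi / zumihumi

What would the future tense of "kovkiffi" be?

zukovkiffi

dipem and kara both have 2 vowels yet inflect differently (tidipemast, zukara), so the number of vowels is not what conditions the rule; whether the stem ends in a vowel or a consonant is.
"kovkiffi" ends in a vowel. The stems ending in a vowel (kara → zukara, novgo → zunovgo, mano → zumano) add the prefix zu-.
The other pattern: stems ending in a consonant add ti- … -ast around the stem.
So kovkiffi → zukovkiffi.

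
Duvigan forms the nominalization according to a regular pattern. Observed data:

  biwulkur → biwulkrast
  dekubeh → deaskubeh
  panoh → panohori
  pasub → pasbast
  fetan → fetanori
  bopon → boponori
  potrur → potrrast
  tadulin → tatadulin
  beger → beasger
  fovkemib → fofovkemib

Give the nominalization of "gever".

"gever" has last vowel 'e'. The stems whose last vowel is 'e' (dekubeh → deaskubeh, beger → beasger) insert -as- after the first vowel.
The other patterns: stems whose last vowel is 'u' delete the last vowel and add -ast; stems whose last vowel is 'i' repeat the first consonant+vowel as a prefix; stems whose last vowel is 'a' or 'o' add -ori.
So gever → geasver.

geasver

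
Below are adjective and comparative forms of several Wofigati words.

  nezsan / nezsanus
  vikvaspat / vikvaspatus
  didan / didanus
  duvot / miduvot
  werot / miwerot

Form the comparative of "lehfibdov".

milehfibdov

vikvaspat and duvot both end in -t yet inflect differently (vikvaspatus, miduvot), so the final letter is not what conditions the rule; the last vowel is.
"lehfibdov" has last vowel 'o'. The stems whose last vowel is 'o' (duvot → miduvot, werot → miwerot) add the prefix mi-.
So lehfibdov → milehfibdov.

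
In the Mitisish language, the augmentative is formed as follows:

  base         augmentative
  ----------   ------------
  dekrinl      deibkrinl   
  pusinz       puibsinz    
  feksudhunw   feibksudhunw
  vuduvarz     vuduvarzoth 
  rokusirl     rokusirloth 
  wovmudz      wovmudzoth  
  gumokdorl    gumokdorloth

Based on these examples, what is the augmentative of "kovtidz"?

kovtidzoth

pusinz and vuduvarz both end in -z yet inflect differently (puibsinz, vuduvarzoth), so the final letter is not what conditions the rule; the second-to-last letter is.
"kovtidz" has second-to-last letter 'd'. The one such stem in the data (wovmudz → wovmudzoth) adds -oth, so the same rule applies.
The other pattern: stems whose second-to-last letter is 'n' insert -ib- after the first vowel.
So kovtidz → kovtidzoth.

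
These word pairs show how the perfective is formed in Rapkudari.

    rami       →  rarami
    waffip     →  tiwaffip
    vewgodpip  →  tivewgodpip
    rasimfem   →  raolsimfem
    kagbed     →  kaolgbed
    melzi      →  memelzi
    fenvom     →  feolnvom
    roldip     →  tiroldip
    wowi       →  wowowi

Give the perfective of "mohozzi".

momohozzi

"mohozzi" ends in -i. The stems ending in -i (wowi → wowowi, rami → rarami, melzi → memelzi) repeat the first consonant+vowel as a prefix.
The other patterns: stems ending in -d or -m insert -ol- after the first vowel; stems ending in -p add the prefix ti-.
So mohozzi → momohozzi.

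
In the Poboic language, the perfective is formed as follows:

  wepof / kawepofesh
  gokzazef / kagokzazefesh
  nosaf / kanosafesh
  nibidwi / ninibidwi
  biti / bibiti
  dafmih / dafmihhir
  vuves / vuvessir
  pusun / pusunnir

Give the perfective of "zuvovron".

zuvovronnir

"zuvovron" ends in -n. The one such stem in the data (pusun → pusunnir) doubles the final consonant and adds -ir (as do dafmih, vuves), so the same rule applies.
The other patterns: stems ending in -f add ka- … -esh around the stem; stems ending in -i repeat the first consonant+vowel as a prefix.
So zuvovron → zuvovronnir.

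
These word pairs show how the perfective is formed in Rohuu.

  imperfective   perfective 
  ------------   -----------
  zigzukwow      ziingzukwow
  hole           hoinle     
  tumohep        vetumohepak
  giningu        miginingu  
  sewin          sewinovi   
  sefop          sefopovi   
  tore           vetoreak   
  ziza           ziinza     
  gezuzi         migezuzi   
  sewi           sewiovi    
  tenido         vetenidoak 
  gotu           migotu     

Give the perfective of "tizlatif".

vetizlatifak

tumohep and sefop both end in -p yet inflect differently (vetumohepak, sefopovi), so the final letter is not what conditions the rule; the first letter is.
"tizlatif" begins with t-. The stems beginning with t- (tore → vetoreak, tenido → vetenidoak, tumohep → vetumohepak) add ve- … -ak around the stem.
The other patterns: stems beginning with g- add the prefix mi-; stems beginning with s- add -ovi; stems beginning with h- or z- insert -in- after the first vowel.
So tizlatif → vetizlatifak.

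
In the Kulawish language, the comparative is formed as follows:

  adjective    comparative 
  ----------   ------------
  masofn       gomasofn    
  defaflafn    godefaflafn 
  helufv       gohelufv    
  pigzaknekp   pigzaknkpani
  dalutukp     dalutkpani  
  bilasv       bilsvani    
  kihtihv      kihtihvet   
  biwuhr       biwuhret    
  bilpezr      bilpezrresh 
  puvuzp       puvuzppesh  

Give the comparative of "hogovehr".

hogovehret

helufv and bilasv both end in -v yet inflect differently (gohelufv, bilsvani), so the final letter is not what conditions the rule; the second-to-last letter is.
"hogovehr" has second-to-last letter 'h'. The stems whose second-to-last letter is 'h' (kihtihv → kihtihvet, biwuhr → biwuhret) add -et.
The other patterns: stems whose second-to-last letter is 'f' add the prefix go-; stems whose second-to-last letter is 'k' or 's' delete the last vowel and add -ani; stems whose second-to-last letter is 'z' double the final consonant and add -esh.
So hogovehr → hogovehret.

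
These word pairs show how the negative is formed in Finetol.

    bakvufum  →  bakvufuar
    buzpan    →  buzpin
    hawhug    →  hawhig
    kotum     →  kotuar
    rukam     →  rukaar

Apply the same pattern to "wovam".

wovaar

bakvufum and hawhug both have last vowel 'u' yet inflect differently (bakvufuar, hawhig), so the last vowel is not what conditions the rule; the final letter is.
"wovam" ends in -m. The stems ending in -m (rukam → rukaar, bakvufum → bakvufuar, kotum → kotuar) drop the final letter and add -ar.
The other pattern: stems ending in -g or -n change the last vowel to 'i'.
So wovam → wovaar.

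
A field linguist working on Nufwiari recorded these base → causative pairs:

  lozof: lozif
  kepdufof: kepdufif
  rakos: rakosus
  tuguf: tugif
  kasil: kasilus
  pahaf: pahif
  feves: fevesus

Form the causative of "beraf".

lozof and rakos both have last vowel 'o' yet inflect differently (lozif, rakosus), so the last vowel is not what conditions the rule; the final letter is.
"beraf" ends in -f. The stems ending in -f (tuguf → tugif, pahaf → pahif, lozof → lozif) change the last vowel to 'i'.
So beraf → berif.

berif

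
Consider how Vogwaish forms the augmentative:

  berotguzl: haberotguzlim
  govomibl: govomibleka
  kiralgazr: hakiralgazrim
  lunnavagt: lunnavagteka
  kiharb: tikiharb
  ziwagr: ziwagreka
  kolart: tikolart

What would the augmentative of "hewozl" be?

hahewozlim

berotguzl and govomibl both end in -l yet inflect differently (haberotguzlim, govomibleka), so the final letter is not what conditions the rule; the second-to-last letter is.
"hewozl" has second-to-last letter 'z'. The stems whose second-to-last letter is 'z' (kiralgazr → hakiralgazrim, berotguzl → haberotguzlim) add ha- … -im around the stem.
So hewozl → hahewozlim.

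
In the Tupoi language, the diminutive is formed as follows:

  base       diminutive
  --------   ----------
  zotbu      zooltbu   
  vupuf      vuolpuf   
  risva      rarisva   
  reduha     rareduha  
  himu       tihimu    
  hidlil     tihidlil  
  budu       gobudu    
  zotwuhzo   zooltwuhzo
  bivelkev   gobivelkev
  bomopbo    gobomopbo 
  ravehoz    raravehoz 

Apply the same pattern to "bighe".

"bighe" begins with b-. The stems beginning with b- (budu → gobudu, bomopbo → gobomopbo, bivelkev → gobivelkev) add the prefix go-.
The other patterns: stems beginning with r- add the prefix ra-; stems beginning with h- add the prefix ti-; stems beginning with v- or z- insert -ol- after the first vowel.
So bighe → gobighe.

gobighe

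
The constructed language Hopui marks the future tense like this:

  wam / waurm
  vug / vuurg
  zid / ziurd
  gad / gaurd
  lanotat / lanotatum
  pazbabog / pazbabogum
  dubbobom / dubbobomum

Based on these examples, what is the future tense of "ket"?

vug and pazbabog both end in -g yet inflect differently (vuurg, pazbabogum), so the final letter is not what conditions the rule; the number of vowels is.
"ket" has 1 vowel. The stems with 1 vowel (wam → waurm, vug → vuurg, zid → ziurd) insert -ur- after the first vowel.
So ket → keurt.

keurt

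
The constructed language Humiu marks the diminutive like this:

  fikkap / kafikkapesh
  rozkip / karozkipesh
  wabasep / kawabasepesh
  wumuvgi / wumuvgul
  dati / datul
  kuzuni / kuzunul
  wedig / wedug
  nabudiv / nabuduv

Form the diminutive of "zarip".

kazaripesh

"zarip" ends in -p. The stems ending in -p (fikkap → kafikkapesh, rozkip → karozkipesh, wabasep → kawabasepesh) add ka- … -esh around the stem.
So zarip → kazaripesh.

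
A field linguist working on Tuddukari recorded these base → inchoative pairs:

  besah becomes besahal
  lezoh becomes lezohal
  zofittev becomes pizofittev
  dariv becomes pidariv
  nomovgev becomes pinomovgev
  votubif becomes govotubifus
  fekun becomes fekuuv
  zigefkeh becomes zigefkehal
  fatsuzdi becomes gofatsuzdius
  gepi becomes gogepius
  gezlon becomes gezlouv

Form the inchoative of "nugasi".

zofittev and zigefkeh both have last vowel 'e' yet inflect differently (pizofittev, zigefkehal), so the last vowel is not what conditions the rule; the final letter is.
"nugasi" ends in -i. The stems ending in -i (gepi → gogepius, fatsuzdi → gofatsuzdius) add go- … -us around the stem.
The other patterns: stems ending in -v add the prefix pi-; stems ending in -h add -al; stems ending in -n drop the final letter and add -uv.
So nugasi → gonugasius.

gonugasius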